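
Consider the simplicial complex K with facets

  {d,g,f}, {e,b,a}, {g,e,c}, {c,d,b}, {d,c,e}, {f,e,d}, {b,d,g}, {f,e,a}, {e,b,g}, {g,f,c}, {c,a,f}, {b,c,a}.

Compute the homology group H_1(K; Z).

We work with the vertex ordering a < b < c < d < e < f < g. The simplices of K, each written with vertices in increasing order, are:

  0-simplices (7): a, b, c, d, e, f, g
  1-simplices (18): ab, ac, ae, af, bc, bd, be, bg, cd, ce, cf, cg, de, df, dg, ef, eg, fg
  2-simplices (12): abc, abe, acf, aef, bcd, bdg, beg, cde, ceg, cfg, def, dfg

so the chain groups are C_0 ≅ Z^7, C_1 ≅ Z^18, C_2 ≅ Z^12.

The boundary map ∂_1: C_1 → C_0 is given by ∂[p,q] = [q] − [p]. For instance
  ∂df = f − d.
The resulting 7×18 matrix has rank 6, and its Smith normal form has invariant factors (1,1,1,1,1,1).

Boundary ∂_2: C_2 → C_1 maps a triangle to the signed sum of its edges. For instance
  ∂aef = ef − af + ae,
  ∂dfg = fg − dg + df.
This gives a 18×12 integer matrix of rank 12; reducing to Smith normal form yields diagonal entries (1,1,1,1,1,1,1,1,1,1,1,2).

Now H_k = ker ∂_k / im ∂_{k+1}, so:

  H_1: rank ker ∂_1 − rank ∂_2 = (18 − 6) − 12 = 0, and ∂_2 has invariant factor 2 > 1, so H_1 ≅ Z/2.

H_1 = Z/2.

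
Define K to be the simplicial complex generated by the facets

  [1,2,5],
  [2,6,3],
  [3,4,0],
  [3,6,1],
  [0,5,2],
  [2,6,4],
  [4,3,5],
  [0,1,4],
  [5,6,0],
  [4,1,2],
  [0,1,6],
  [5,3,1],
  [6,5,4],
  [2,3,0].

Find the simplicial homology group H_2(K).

H_2 = Z.

Take the total order 0 < 1 < 2 < 3 < 4 < 5 < 6 on the vertex set. Then K (dimension 2) consists of the simplices:

  0-simplices (7): [0], [1], [2], [3], [4], [5], [6]
  1-simplices (21): [0,1], [0,2], [0,3], [0,4], [0,5], [0,6], [1,2], [1,3], [1,4], [1,5], [1,6], [2,3], [2,4], [2,5], [2,6], [3,4], [3,5], [3,6], [4,5], [4,6], [5,6]
  2-simplices (14): [0,1,4], [0,1,6], [0,2,3], [0,2,5], [0,3,4], [0,5,6], [1,2,4], [1,2,5], [1,3,5], [1,3,6], [2,3,6], [2,4,6], [3,4,5], [4,5,6]

so the chain groups are C_0 ≅ Z^7, C_1 ≅ Z^21, C_2 ≅ Z^14.

Boundary ∂_1: C_1 → C_0 maps an edge to its endpoints' difference, ∂[p,q] = q − p. For instance
  ∂[1,3] = [3] − [1].
As a 7×21 matrix over Z this has rank 6, with invariant factors (1,1,1,1,1,1).

∂_2: C_2 → C_1 acts by ∂[p,q,r] = [q,r] − [p,r] + [p,q]. For instance
  ∂[0,2,3] = [2,3] − [0,3] + [0,2],
  ∂[2,4,6] = [4,6] − [2,6] + [2,4].
The resulting 21×14 matrix has rank 13, and its Smith normal form has invariant factors (1,1,1,1,1,1,1,1,1,1,1,1,1).

Now H_k = ker ∂_k / im ∂_{k+1}, so:

  H_2: rank ker ∂_2 − rank ∂_3 = (14 − 13) − 0 = 1, and there is no ∂_3, so H_2 = Z.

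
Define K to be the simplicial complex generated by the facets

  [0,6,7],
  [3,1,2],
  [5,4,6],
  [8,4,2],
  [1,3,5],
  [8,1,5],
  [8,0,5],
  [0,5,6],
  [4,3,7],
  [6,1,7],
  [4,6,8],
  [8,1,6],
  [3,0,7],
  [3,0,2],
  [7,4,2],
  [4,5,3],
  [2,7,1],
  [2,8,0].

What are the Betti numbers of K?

Fix the vertex order 0 < 1 < 2 < 3 < 4 < 5 < 6 < 7 < 8 and write every simplex with vertices in increasing order. Then dim K = 2 and the simplices of K are:

  0-simplices (9): [0], [1], [2], [3], [4], [5], [6], [7], [8]
  1-simplices (27): (27 of them)
  2-simplices (18): [0,2,3], [0,2,8], [0,3,7], [0,5,6], [0,5,8], [0,6,7], [1,2,3], [1,2,7], [1,3,5], [1,5,8], [1,6,7], [1,6,8], [2,4,7], [2,4,8], [3,4,5], [3,4,7], [4,5,6], [4,6,8]

giving chain groups C_0 ≅ Z^9, C_1 ≅ Z^27, C_2 ≅ Z^18.

∂_1: C_1 → C_0 sends each edge [p,q] (with p < q) to q − p.
The resulting 9×27 matrix has rank 8, and its Smith normal form has invariant factors (1,1,1,1,1,1,1,1).

The boundary map ∂_2: C_2 → C_1 sends each 2-simplex [p,q,r] to [q,r] − [p,r] + [p,q]. For instance
  ∂[0,5,6] = [5,6] − [0,6] + [0,5],
  ∂[0,3,7] = [3,7] − [0,7] + [0,3].
The resulting 27×18 matrix has rank 18, and its Smith normal form has invariant factors (1,1,1,1,1,1,1,1,1,1,1,1,1,1,1,1,1,2).

Computing H_k = (kernel of ∂_k) / (image of ∂_{k+1}):

  H_0: rank C_0 − rank ∂_1 = 9 − 8 = 1, and the invariant factors of ∂_1 are all 1, so H_0 ≅ Z.
  H_1: rank ker ∂_1 − rank ∂_2 = (27 − 8) − 18 = 1, and ∂_2 has invariant factor 2 > 1, so H_1 ≅ Z ⊕ Z/2Z.
  H_2: rank ker ∂_2 − rank ∂_3 = (18 − 18) − 0 = 0, and there is no ∂_3, so H_2 ≅ 0.

(K is a triangulation of the Klein bottle.)

Hence the Betti numbers are b_0 = 1, b_1 = 1, b_2 = 0.

b_0 = 1, b_1 = 1, b_2 = 0.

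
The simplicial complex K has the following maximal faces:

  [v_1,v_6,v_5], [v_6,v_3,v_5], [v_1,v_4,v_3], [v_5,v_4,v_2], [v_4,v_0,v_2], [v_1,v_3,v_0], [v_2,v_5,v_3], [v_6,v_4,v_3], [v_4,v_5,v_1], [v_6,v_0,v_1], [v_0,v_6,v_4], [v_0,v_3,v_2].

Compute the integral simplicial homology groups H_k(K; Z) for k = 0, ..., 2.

We work with the vertex ordering v_0 < v_1 < v_2 < v_3 < v_4 < v_5 < v_6. The simplices of K, each written with vertices in increasing order, are:

  0-simplices (7): [v_0], [v_1], [v_2], [v_3], [v_4], [v_5], [v_6]
  1-simplices (18): (18 of them)
  2-simplices (12): (12 of them)

Hence C_0 ≅ Z^7, C_1 ≅ Z^18, C_2 ≅ Z^12.

∂_1: C_1 → C_0 is given by ∂[p,q] = [q] − [p]. For instance
  ∂[v_2,v_5] = [v_5] − [v_2].
This gives a 7×18 integer matrix of rank 6; reducing to Smith normal form yields diagonal entries (1,1,1,1,1,1).

∂_2: C_2 → C_1 maps a triangle to the signed sum of its edges. For instance
  ∂[v_3,v_4,v_6] = [v_4,v_6] − [v_3,v_6] + [v_3,v_4],
  ∂[v_1,v_5,v_6] = [v_5,v_6] − [v_1,v_6] + [v_1,v_5].
The resulting 18×12 matrix has rank 12, and its Smith normal form has invariant factors (1,1,1,1,1,1,1,1,1,1,1,2).

Computing H_k = (kernel of ∂_k) / (image of ∂_{k+1}):

  H_0: rank C_0 − rank ∂_1 = 7 − 6 = 1, and the invariant factors of ∂_1 are all 1, so H_0 ≅ Z.
  H_1: rank ker ∂_1 − rank ∂_2 = (18 − 6) − 12 = 0, and ∂_2 has invariant factor 2 > 1, so H_1 ≅ Z/2Z.
  H_2: rank ker ∂_2 − rank ∂_3 = (12 − 12) − 0 = 0, and there is no ∂_3, so H_2 ≅ 0.

H_0 ≅ Z,  H_1 ≅ Z/2Z,  H_2 = 0.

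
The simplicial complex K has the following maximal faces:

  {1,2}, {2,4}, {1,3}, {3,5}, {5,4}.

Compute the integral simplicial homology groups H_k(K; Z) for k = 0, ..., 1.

Take the total order 1 < 2 < 3 < 4 < 5 on the vertex set. Then K (dimension 1) consists of the simplices:

  0-simplices (5): [1], [2], [3], [4], [5]
  1-simplices (5): [1,2], [1,3], [2,4], [3,5], [4,5]

so the chain groups are C_0 ≅ Z^5, C_1 ≅ Z^5.

∂_1: C_1 → C_0 maps an edge to its endpoints' difference, ∂[p,q] = q − p.
The 5×5 boundary matrix has rank 4 and Smith normal form diag(1,1,1,1).

Now H_k = ker ∂_k / im ∂_{k+1}, so:

  H_0: rank C_0 − rank ∂_1 = 5 − 4 = 1, and the invariant factors of ∂_1 are all 1, so H_0 = Z.
  H_1: rank ker ∂_1 − rank ∂_2 = (5 − 4) − 0 = 1, and there is no ∂_2, so H_1 = Z.

H_0 = Z,  H_1 = Z.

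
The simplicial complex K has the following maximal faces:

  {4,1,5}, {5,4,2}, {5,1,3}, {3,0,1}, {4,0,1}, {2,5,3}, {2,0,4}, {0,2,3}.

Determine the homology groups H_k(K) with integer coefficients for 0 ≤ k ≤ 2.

H_0 = Z,  H_1 = 0,  H_2 = Z.

Take the total order 0 < 1 < 2 < 3 < 4 < 5 on the vertex set. Then K (dimension 2) consists of the simplices:

  0-simplices (6): [0], [1], [2], [3], [4], [5]
  1-simplices (12): [0,1], [0,2], [0,3], [0,4], [1,3], [1,4], [1,5], [2,3], [2,4], [2,5], [3,5], [4,5]
  2-simplices (8): [0,1,3], [0,1,4], [0,2,3], [0,2,4], [1,3,5], [1,4,5], [2,3,5], [2,4,5]

giving chain groups C_0 ≅ Z^6, C_1 ≅ Z^12, C_2 ≅ Z^8.

Boundary ∂_1: C_1 → C_0 sends each edge [p,q] (with p < q) to q − p. For instance
  ∂[1,3] = [3] − [1].
As a 6×12 matrix over Z this has rank 5, with invariant factors (1,1,1,1,1).

The boundary map ∂_2: C_2 → C_1 maps a triangle to the signed sum of its edges. For instance
  ∂[0,2,3] = [2,3] − [0,3] + [0,2],
  ∂[0,1,3] = [1,3] − [0,3] + [0,1].
This gives a 12×8 integer matrix of rank 7; reducing to Smith normal form yields diagonal entries (1,1,1,1,1,1,1).

Reading off H_k = ker ∂_k / im ∂_{k+1}:

  H_0: rank C_0 − rank ∂_1 = 6 − 5 = 1, and the invariant factors of ∂_1 are all 1, so H_0 ≅ Z.
  H_1: rank ker ∂_1 − rank ∂_2 = (12 − 5) − 7 = 0, and the invariant factors of ∂_2 are all 1, so H_1 ≅ 0.
  H_2: rank ker ∂_2 − rank ∂_3 = (8 − 7) − 0 = 1, and there is no ∂_3, so H_2 ≅ Z.

As a check, the Euler characteristic is 6 − 12 + 8 = 2, which agrees with 1 − 0 + 1 = 2.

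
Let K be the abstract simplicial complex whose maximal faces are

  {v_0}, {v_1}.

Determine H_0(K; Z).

H_0 ≅ Z^2.

Fix the vertex order v_0 < v_1 and write every simplex with vertices in increasing order. Then dim K = 0 and the simplices of K are:

  0-simplices (2): [v_0], [v_1]

giving chain groups C_0 ≅ Z^2.

Reading off H_k = ker ∂_k / im ∂_{k+1}:

  H_0: rank C_0 − rank ∂_1 = 2 − 0 = 2, and there is no ∂_1, so H_0 ≅ Z^2.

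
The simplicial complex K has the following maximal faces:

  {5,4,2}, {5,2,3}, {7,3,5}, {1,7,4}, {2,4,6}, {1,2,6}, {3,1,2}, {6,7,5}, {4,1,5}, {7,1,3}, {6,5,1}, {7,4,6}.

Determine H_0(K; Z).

Take the total order 1 < 2 < 3 < 4 < 5 < 6 < 7 on the vertex set. Then K (dimension 2) consists of the simplices:

  0-simplices (7): [1], [2], [3], [4], [5], [6], [7]
  1-simplices (18): [1,2], [1,3], [1,4], [1,5], [1,6], [1,7], [2,3], [2,4], [2,5], [2,6], [3,5], [3,7], [4,5], [4,6], [4,7], [5,6], [5,7], [6,7]
  2-simplices (12): [1,2,3], [1,2,6], [1,3,7], [1,4,5], [1,4,7], [1,5,6], [2,3,5], [2,4,5], [2,4,6], [3,5,7], [4,6,7], [5,6,7]

giving chain groups C_0 ≅ Z^7, C_1 ≅ Z^18, C_2 ≅ Z^12.

The boundary map ∂_1: C_1 → C_0 is given by ∂[p,q] = [q] − [p]. For instance
  ∂[2,3] = [3] − [2].
This gives a 7×18 integer matrix of rank 6; reducing to Smith normal form yields diagonal entries (1,1,1,1,1,1).

∂_2: C_2 → C_1 acts by ∂[p,q,r] = [q,r] − [p,r] + [p,q]. For instance
  ∂[1,5,6] = [5,6] − [1,6] + [1,5],
  ∂[5,6,7] = [6,7] − [5,7] + [5,6].
The resulting 18×12 matrix has rank 12, and its Smith normal form has invariant factors (1,1,1,1,1,1,1,1,1,1,1,2).

Reading off H_k = ker ∂_k / im ∂_{k+1}:

  H_0: rank C_0 − rank ∂_1 = 7 − 6 = 1, and the invariant factors of ∂_1 are all 1, so H_0 ≅ Z.

H_0 = Z.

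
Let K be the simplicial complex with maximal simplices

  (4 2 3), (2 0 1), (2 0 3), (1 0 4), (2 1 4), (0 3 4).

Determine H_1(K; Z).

H_1 ≅ 0.

K has 5 vertices, 9 edges, 6 triangles.
rank ∂_1 = 4, rank ∂_2 = 5 ⇒ b_1 = 9 − 4 − 5 = 0; all invariant factors of ∂_2 are 1 so no torsion. So H_1 = 0.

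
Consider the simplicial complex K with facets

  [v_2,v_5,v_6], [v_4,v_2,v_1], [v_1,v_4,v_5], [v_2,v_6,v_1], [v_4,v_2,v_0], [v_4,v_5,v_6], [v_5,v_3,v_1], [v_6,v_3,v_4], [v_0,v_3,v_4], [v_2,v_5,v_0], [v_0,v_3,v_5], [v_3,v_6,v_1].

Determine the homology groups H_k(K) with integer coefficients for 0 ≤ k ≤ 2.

H_0 = Z,  H_1 = Z/2Z,  H_2 = 0.

K has 7 vertices, 18 edges, 12 triangles.
rank ∂_0 = 0, rank ∂_1 = 6 ⇒ b_0 = 7 − 0 − 6 = 1; all invariant factors of ∂_1 are 1 so no torsion. So H_0 = Z.
rank ∂_1 = 6, rank ∂_2 = 12 ⇒ b_1 = 18 − 6 − 12 = 0; ∂_2 has invariant factor(s) [2] giving torsion. So H_1 = Z/2Z.
rank ∂_2 = 12, rank ∂_3 = 0 ⇒ b_2 = 12 − 12 − 0 = 0. So H_2 = 0.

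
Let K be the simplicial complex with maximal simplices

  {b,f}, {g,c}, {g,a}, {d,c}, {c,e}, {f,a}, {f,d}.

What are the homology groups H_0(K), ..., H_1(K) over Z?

Take the total order a < b < c < d < e < f < g on the vertex set. Then K (dimension 1) consists of the simplices:

  0-simplices (7): a, b, c, d, e, f, g
  1-simplices (7): af, ag, bf, cd, ce, cg, df

Hence C_0 ≅ Z^7, C_1 ≅ Z^7.

∂_1: C_1 → C_0 maps an edge to its endpoints' difference, ∂[p,q] = q − p. For instance
  ∂cg = g − c.
As a 7×7 matrix over Z this has rank 6, with invariant factors (1,1,1,1,1,1).

Computing H_k = (kernel of ∂_k) / (image of ∂_{k+1}):

  H_0: rank C_0 − rank ∂_1 = 7 − 6 = 1, and the invariant factors of ∂_1 are all 1, so H_0 ≅ Z.
  H_1: rank ker ∂_1 − rank ∂_2 = (7 − 6) − 0 = 1, and there is no ∂_2, so H_1 ≅ Z.

As a check, the Euler characteristic is 7 − 7 = 0, which agrees with 1 − 1 = 0.

H_0 = Z,  H_1 = Z.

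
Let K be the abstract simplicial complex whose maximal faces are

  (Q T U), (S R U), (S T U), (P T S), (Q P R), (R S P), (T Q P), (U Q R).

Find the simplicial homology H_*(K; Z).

K has 6 vertices, 12 edges, 8 triangles.
rank ∂_0 = 0, rank ∂_1 = 5 ⇒ b_0 = 6 − 0 − 5 = 1; all invariant factors of ∂_1 are 1 so no torsion. So H_0 ≅ Z.
rank ∂_1 = 5, rank ∂_2 = 7 ⇒ b_1 = 12 − 5 − 7 = 0; all invariant factors of ∂_2 are 1 so no torsion. So H_1 ≅ 0.
rank ∂_2 = 7, rank ∂_3 = 0 ⇒ b_2 = 8 − 7 − 0 = 1. So H_2 ≅ Z.

H_0 = Z,  H_1 = 0,  H_2 = Z.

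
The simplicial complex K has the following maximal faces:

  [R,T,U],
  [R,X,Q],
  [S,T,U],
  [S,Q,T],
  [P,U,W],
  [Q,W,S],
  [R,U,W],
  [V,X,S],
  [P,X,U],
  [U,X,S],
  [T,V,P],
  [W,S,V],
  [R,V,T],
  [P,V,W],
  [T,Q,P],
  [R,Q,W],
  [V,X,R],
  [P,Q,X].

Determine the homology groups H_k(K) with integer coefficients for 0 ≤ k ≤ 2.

H_0 ≅ Z,  H_1 ≅ Z^2,  H_2 ≅ Z.

Take the total order P < Q < R < S < T < U < V < W < X on the vertex set. Then K (dimension 2) consists of the simplices:

  0-simplices (9): P, Q, R, S, T, U, V, W, X
  1-simplices (27): PQ, PT, PU, PV, PW, PX, QR, QS, QT, QW, QX, RT, RU, RV, RW, RX, ST, SU, SV, SW, SX, TU, TV, UW, UX, VW, VX
  2-simplices (18): PQT, PQX, PTV, PUW, PUX, PVW, QRW, QRX, QST, QSW, RTU, RTV, RUW, RVX, STU, SUX, SVW, SVX

so the chain groups are C_0 ≅ Z^9, C_1 ≅ Z^27, C_2 ≅ Z^18.

∂_1: C_1 → C_0 maps an edge to its endpoints' difference, ∂[p,q] = q − p.
As a 9×27 matrix over Z this has rank 8, with invariant factors (1,1,1,1,1,1,1,1).

The boundary map ∂_2: C_2 → C_1 sends each 2-simplex [p,q,r] to [q,r] − [p,r] + [p,q]. For instance
  ∂PVW = VW − PW + PV,
  ∂SUX = UX − SX + SU.
The resulting 27×18 matrix has rank 17, and its Smith normal form has invariant factors (1,1,1,1,1,1,1,1,1,1,1,1,1,1,1,1,1).

Now H_k = ker ∂_k / im ∂_{k+1}, so:

  H_0: rank C_0 − rank ∂_1 = 9 − 8 = 1, and the invariant factors of ∂_1 are all 1, so H_0 = Z.
  H_1: rank ker ∂_1 − rank ∂_2 = (27 − 8) − 17 = 2, and the invariant factors of ∂_2 are all 1, so H_1 = Z^2.
  H_2: rank ker ∂_2 − rank ∂_3 = (18 − 17) − 0 = 1, and there is no ∂_3, so H_2 = Z.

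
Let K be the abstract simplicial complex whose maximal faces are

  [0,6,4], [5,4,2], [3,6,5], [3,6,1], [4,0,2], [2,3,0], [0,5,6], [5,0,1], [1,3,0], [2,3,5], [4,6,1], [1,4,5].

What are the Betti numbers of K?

Order the vertices as 0 < 1 < 2 < 3 < 4 < 5 < 6. Listing each simplex with vertices in this order, K has dimension 2 with simplices:

  0-simplices (7): [0], [1], [2], [3], [4], [5], [6]
  1-simplices (18): [0,1], [0,2], [0,3], [0,4], [0,5], [0,6], [1,3], [1,4], [1,5], [1,6], [2,3], [2,4], [2,5], [3,5], [3,6], [4,5], [4,6], [5,6]
  2-simplices (12): [0,1,3], [0,1,5], [0,2,3], [0,2,4], [0,4,6], [0,5,6], [1,3,6], [1,4,5], [1,4,6], [2,3,5], [2,4,5], [3,5,6]

giving chain groups C_0 ≅ Z^7, C_1 ≅ Z^18, C_2 ≅ Z^12.

∂_1: C_1 → C_0 sends each edge [p,q] (with p < q) to q − p. For instance
  ∂[0,3] = [3] − [0].
As a 7×18 matrix over Z this has rank 6, with invariant factors (1,1,1,1,1,1).

Boundary ∂_2: C_2 → C_1 sends each 2-simplex [p,q,r] to [q,r] − [p,r] + [p,q]. For instance
  ∂[2,4,5] = [4,5] − [2,5] + [2,4],
  ∂[0,1,3] = [1,3] − [0,3] + [0,1].
The 18×12 boundary matrix has rank 12 and Smith normal form diag(1,1,1,1,1,1,1,1,1,1,1,2).

From H_k ≅ ker(∂_k) / im(∂_{k+1}) we obtain:

  H_0: rank C_0 − rank ∂_1 = 7 − 6 = 1, and the invariant factors of ∂_1 are all 1, so H_0 ≅ Z.
  H_1: rank ker ∂_1 − rank ∂_2 = (18 − 6) − 12 = 0, and ∂_2 has invariant factor 2 > 1, so H_1 ≅ Z/2.
  H_2: rank ker ∂_2 − rank ∂_3 = (12 − 12) − 0 = 0, and there is no ∂_3, so H_2 ≅ 0.

As a check, the Euler characteristic is 7 − 18 + 12 = 1, which agrees with 1 − 0 + 0 = 1.

Hence the Betti numbers are b_0 = 1, b_1 = 0, b_2 = 0.

b_0 = 1, b_1 = 0, b_2 = 0.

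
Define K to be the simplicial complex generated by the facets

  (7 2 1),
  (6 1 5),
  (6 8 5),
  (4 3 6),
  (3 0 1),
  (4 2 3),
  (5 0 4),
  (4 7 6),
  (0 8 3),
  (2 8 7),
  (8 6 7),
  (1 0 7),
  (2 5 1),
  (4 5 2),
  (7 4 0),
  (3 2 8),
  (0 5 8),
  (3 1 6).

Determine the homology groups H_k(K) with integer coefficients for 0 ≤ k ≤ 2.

H_0 ≅ Z,  H_1 ≅ Z^2,  H_2 ≅ Z.

We work with the vertex ordering 0 < 1 < 2 < 3 < 4 < 5 < 6 < 7 < 8. The simplices of K, each written with vertices in increasing order, are:

  0-simplices (9): [0], [1], [2], [3], [4], [5], [6], [7], [8]
  1-simplices (27): (27 of them)
  2-simplices (18): [0,1,3], [0,1,7], [0,3,8], [0,4,5], [0,4,7], [0,5,8], [1,2,5], [1,2,7], [1,3,6], [1,5,6], [2,3,4], [2,3,8], [2,4,5], [2,7,8], [3,4,6], [4,6,7], [5,6,8], [6,7,8]

so the chain groups are C_0 ≅ Z^9, C_1 ≅ Z^27, C_2 ≅ Z^18.

Boundary ∂_1: C_1 → C_0 is given by ∂[p,q] = [q] − [p]. For instance
  ∂[1,3] = [3] − [1].
The resulting 9×27 matrix has rank 8, and its Smith normal form has invariant factors (1,1,1,1,1,1,1,1).

Boundary ∂_2: C_2 → C_1 acts by ∂[p,q,r] = [q,r] − [p,r] + [p,q]. For instance
  ∂[1,2,7] = [2,7] − [1,7] + [1,2],
  ∂[2,4,5] = [4,5] − [2,5] + [2,4].
The 27×18 boundary matrix has rank 17 and Smith normal form diag(1,1,1,1,1,1,1,1,1,1,1,1,1,1,1,1,1).

Reading off H_k = ker ∂_k / im ∂_{k+1}:

  H_0: rank C_0 − rank ∂_1 = 9 − 8 = 1, and the invariant factors of ∂_1 are all 1, so H_0 ≅ Z.
  H_1: rank ker ∂_1 − rank ∂_2 = (27 − 8) − 17 = 2, and the invariant factors of ∂_2 are all 1, so H_1 ≅ Z^2.
  H_2: rank ker ∂_2 − rank ∂_3 = (18 − 17) − 0 = 1, and there is no ∂_3, so H_2 ≅ Z.

(K is a triangulation of the torus T^2.)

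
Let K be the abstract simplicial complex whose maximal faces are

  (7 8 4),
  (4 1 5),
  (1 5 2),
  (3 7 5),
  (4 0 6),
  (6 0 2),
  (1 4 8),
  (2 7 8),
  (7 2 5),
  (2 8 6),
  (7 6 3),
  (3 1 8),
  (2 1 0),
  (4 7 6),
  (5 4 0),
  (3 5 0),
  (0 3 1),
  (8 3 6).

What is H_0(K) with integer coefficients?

Fix the vertex order 0 < 1 < 2 < 3 < 4 < 5 < 6 < 7 < 8 and write every simplex with vertices in increasing order. Then dim K = 2 and the simplices of K are:

  0-simplices (9): [0], [1], [2], [3], [4], [5], [6], [7], [8]
  1-simplices (27): (27 of them)
  2-simplices (18): [0,1,2], [0,1,3], [0,2,6], [0,3,5], [0,4,5], [0,4,6], [1,2,5], [1,3,8], [1,4,5], [1,4,8], [2,5,7], [2,6,8], [2,7,8], [3,5,7], [3,6,7], [3,6,8], [4,6,7], [4,7,8]

Hence C_0 ≅ Z^9, C_1 ≅ Z^27, C_2 ≅ Z^18.

∂_1: C_1 → C_0 sends each edge [p,q] (with p < q) to q − p.
The resulting 9×27 matrix has rank 8, and its Smith normal form has invariant factors (1,1,1,1,1,1,1,1).

∂_2: C_2 → C_1 maps a triangle to the signed sum of its edges. For instance
  ∂[0,1,3] = [1,3] − [0,3] + [0,1],
  ∂[1,4,8] = [4,8] − [1,8] + [1,4].
This gives a 27×18 integer matrix of rank 18; reducing to Smith normal form yields diagonal entries (1,1,1,1,1,1,1,1,1,1,1,1,1,1,1,1,1,2).

Computing H_k = (kernel of ∂_k) / (image of ∂_{k+1}):

  H_0: rank C_0 − rank ∂_1 = 9 − 8 = 1, and the invariant factors of ∂_1 are all 1, so H_0 = Z.

(K is a triangulation of the Klein bottle.)

H_0 ≅ Z.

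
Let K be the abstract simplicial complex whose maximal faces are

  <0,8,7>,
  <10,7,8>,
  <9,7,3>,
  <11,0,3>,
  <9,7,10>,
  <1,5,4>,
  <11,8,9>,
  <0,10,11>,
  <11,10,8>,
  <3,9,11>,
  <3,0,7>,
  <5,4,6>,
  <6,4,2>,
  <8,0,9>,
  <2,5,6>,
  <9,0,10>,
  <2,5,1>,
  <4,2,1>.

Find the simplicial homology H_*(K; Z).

H_0 ≅ Z^2,  H_1 ≅ Z/2Z,  H_2 ≅ Z.

We work with the vertex ordering 0 < 1 < 2 < 3 < 4 < 5 < 6 < 7 < 8 < 9 < 10 < 11. The simplices of K, each written with vertices in increasing order, are:

  0-simplices (12): [0], [1], [2], [3], [4], [5], [6], [7], [8], [9], [10], [11]
  1-simplices (27): (27 of them)
  2-simplices (18): (18 of them)

so the chain groups are C_0 ≅ Z^12, C_1 ≅ Z^27, C_2 ≅ Z^18.

∂_1: C_1 → C_0 sends each edge [p,q] (with p < q) to q − p. For instance
  ∂[0,11] = [11] − [0].
This gives a 12×27 integer matrix of rank 10; reducing to Smith normal form yields diagonal entries (1,1,1,1,1,1,1,1,1,1).

∂_2: C_2 → C_1 acts by ∂[p,q,r] = [q,r] − [p,r] + [p,q]. For instance
  ∂[2,5,6] = [5,6] − [2,6] + [2,5],
  ∂[1,4,5] = [4,5] − [1,5] + [1,4].
The 27×18 boundary matrix has rank 17 and Smith normal form diag(1,1,1,1,1,1,1,1,1,1,1,1,1,1,1,1,2).

Computing H_k = (kernel of ∂_k) / (image of ∂_{k+1}):

  H_0: rank C_0 − rank ∂_1 = 12 − 10 = 2, and the invariant factors of ∂_1 are all 1, so H_0 ≅ Z^2.
  H_1: rank ker ∂_1 − rank ∂_2 = (27 − 10) − 17 = 0, and ∂_2 has invariant factor 2 > 1, so H_1 ≅ Z/2Z.
  H_2: rank ker ∂_2 − rank ∂_3 = (18 − 17) − 0 = 1, and there is no ∂_3, so H_2 ≅ Z.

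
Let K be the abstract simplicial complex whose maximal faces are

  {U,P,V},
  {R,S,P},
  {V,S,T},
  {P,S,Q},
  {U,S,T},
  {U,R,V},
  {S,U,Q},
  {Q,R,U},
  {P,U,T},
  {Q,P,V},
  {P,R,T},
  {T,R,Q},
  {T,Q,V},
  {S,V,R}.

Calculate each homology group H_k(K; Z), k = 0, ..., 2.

We work with the vertex ordering P < Q < R < S < T < U < V. The simplices of K, each written with vertices in increasing order, are:

  0-simplices (7): P, Q, R, S, T, U, V
  1-simplices (21): PQ, PR, PS, PT, PU, PV, QR, QS, QT, QU, QV, RS, RT, RU, RV, ST, SU, SV, TU, TV, UV
  2-simplices (14): PQS, PQV, PRS, PRT, PTU, PUV, QRT, QRU, QSU, QTV, RSV, RUV, STU, STV

Hence C_0 ≅ Z^7, C_1 ≅ Z^21, C_2 ≅ Z^14.

The boundary map ∂_1: C_1 → C_0 sends each edge [p,q] (with p < q) to q − p. For instance
  ∂QU = U − Q.
As a 7×21 matrix over Z this has rank 6, with invariant factors (1,1,1,1,1,1).

Boundary ∂_2: C_2 → C_1 maps a triangle to the signed sum of its edges. For instance
  ∂STU = TU − SU + ST,
  ∂RSV = SV − RV + RS.
As a 21×14 matrix over Z this has rank 13, with invariant factors (1,1,1,1,1,1,1,1,1,1,1,1,1).

Reading off H_k = ker ∂_k / im ∂_{k+1}:

  H_0: rank C_0 − rank ∂_1 = 7 − 6 = 1, and the invariant factors of ∂_1 are all 1, so H_0 ≅ Z.
  H_1: rank ker ∂_1 − rank ∂_2 = (21 − 6) − 13 = 2, and the invariant factors of ∂_2 are all 1, so H_1 ≅ Z^2.
  H_2: rank ker ∂_2 − rank ∂_3 = (14 − 13) − 0 = 1, and there is no ∂_3, so H_2 ≅ Z.

H_0 ≅ Z,  H_1 ≅ Z^2,  H_2 ≅ Z.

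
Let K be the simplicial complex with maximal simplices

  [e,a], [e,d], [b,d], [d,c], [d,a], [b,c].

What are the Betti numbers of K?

We work with the vertex ordering a < b < c < d < e. The simplices of K, each written with vertices in increasing order, are:

  0-simplices (5): a, b, c, d, e
  1-simplices (6): ad, ae, bc, bd, cd, de

Hence C_0 ≅ Z^5, C_1 ≅ Z^6.

Boundary ∂_1: C_1 → C_0 is given by ∂[p,q] = [q] − [p]. For instance
  ∂ae = e − a.
This gives a 5×6 integer matrix of rank 4; reducing to Smith normal form yields diagonal entries (1,1,1,1).

From H_k ≅ ker(∂_k) / im(∂_{k+1}) we obtain:

  H_0: rank C_0 − rank ∂_1 = 5 − 4 = 1, and the invariant factors of ∂_1 are all 1, so H_0 ≅ Z.
  H_1: rank ker ∂_1 − rank ∂_2 = (6 − 4) − 0 = 2, and there is no ∂_2, so H_1 ≅ Z^2.

As a check, the Euler characteristic is 5 − 6 = -1, which agrees with 1 − 2 = -1.

Hence the Betti numbers are b_0 = 1, b_1 = 2.

b_0 = 1, b_1 = 2.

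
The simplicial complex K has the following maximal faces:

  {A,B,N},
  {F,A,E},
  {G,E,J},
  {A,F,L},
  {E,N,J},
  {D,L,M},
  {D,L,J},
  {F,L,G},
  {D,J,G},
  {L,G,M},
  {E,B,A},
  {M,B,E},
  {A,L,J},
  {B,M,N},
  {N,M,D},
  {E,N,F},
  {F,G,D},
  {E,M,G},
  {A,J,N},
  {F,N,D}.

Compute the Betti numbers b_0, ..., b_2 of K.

Fix the vertex order A < B < D < E < F < G < J < L < M < N and write every simplex with vertices in increasing order. Then dim K = 2 and the simplices of K are:

  0-simplices (10): A, B, D, E, F, G, J, L, M, N
  1-simplices (30): AB, AE, AF, AJ, AL, AN, BE, BM, BN, DF, DG, DJ, DL, DM, DN, EF, EG, EJ, EM, EN, FG, FL, FN, GJ, GL, GM, JL, JN, LM, MN
  2-simplices (20): ABE, ABN, AEF, AFL, AJL, AJN, BEM, BMN, DFG, DFN, DGJ, DJL, DLM, DMN, EFN, EGJ, EGM, EJN, FGL, GLM

Hence C_0 ≅ Z^10, C_1 ≅ Z^30, C_2 ≅ Z^20.

Boundary ∂_1: C_1 → C_0 maps an edge to its endpoints' difference, ∂[p,q] = q − p.
The 10×30 boundary matrix has rank 9 and Smith normal form diag(1,1,1,1,1,1,1,1,1).

The boundary map ∂_2: C_2 → C_1 acts by ∂[p,q,r] = [q,r] − [p,r] + [p,q]. For instance
  ∂ABN = BN − AN + AB,
  ∂DJL = JL − DL + DJ.
This gives a 30×20 integer matrix of rank 20; reducing to Smith normal form yields diagonal entries (1,1,1,1,1,1,1,1,1,1,1,1,1,1,1,1,1,1,1,2).

Now H_k = ker ∂_k / im ∂_{k+1}, so:

  H_0: rank C_0 − rank ∂_1 = 10 − 9 = 1, and the invariant factors of ∂_1 are all 1, so H_0 = Z.
  H_1: rank ker ∂_1 − rank ∂_2 = (30 − 9) − 20 = 1, and ∂_2 has invariant factor 2 > 1, so H_1 = Z ⊕ Z_2.
  H_2: rank ker ∂_2 − rank ∂_3 = (20 − 20) − 0 = 0, and there is no ∂_3, so H_2 = 0.

(K is a triangulation of the Klein bottle.)

Hence the Betti numbers are b_0 = 1, b_1 = 1, b_2 = 0.

b_0 = 1, b_1 = 1, b_2 = 0.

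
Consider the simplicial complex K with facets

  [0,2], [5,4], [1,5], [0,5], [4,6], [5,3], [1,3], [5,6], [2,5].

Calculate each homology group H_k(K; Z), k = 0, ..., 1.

Fix the vertex order 0 < 1 < 2 < 3 < 4 < 5 < 6 and write every simplex with vertices in increasing order. Then dim K = 1 and the simplices of K are:

  0-simplices (7): [0], [1], [2], [3], [4], [5], [6]
  1-simplices (9): [0,2], [0,5], [1,3], [1,5], [2,5], [3,5], [4,5], [4,6], [5,6]

so the chain groups are C_0 ≅ Z^7, C_1 ≅ Z^9.

Boundary ∂_1: C_1 → C_0 maps an edge to its endpoints' difference, ∂[p,q] = q − p. For instance
  ∂[4,5] = [5] − [4].
This gives a 7×9 integer matrix of rank 6; reducing to Smith normal form yields diagonal entries (1,1,1,1,1,1).

From H_k ≅ ker(∂_k) / im(∂_{k+1}) we obtain:

  H_0: rank C_0 − rank ∂_1 = 7 − 6 = 1, and the invariant factors of ∂_1 are all 1, so H_0 = Z.
  H_1: rank ker ∂_1 − rank ∂_2 = (9 − 6) − 0 = 3, and there is no ∂_2, so H_1 = Z^3.

As a check, the Euler characteristic is 7 − 9 = -2, which agrees with 1 − 3 = -2.
(K is a triangulation of a wedge of 3 circles.)

H_0 ≅ Z,  H_1 ≅ Z^3.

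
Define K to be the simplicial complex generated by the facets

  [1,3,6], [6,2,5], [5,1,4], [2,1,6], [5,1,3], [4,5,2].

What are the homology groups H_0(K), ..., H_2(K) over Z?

H_0 ≅ Z,  H_1 ≅ Z,  H_2 = 0.

Order the vertices as 1 < 2 < 3 < 4 < 5 < 6. Listing each simplex with vertices in this order, K has dimension 2 with simplices:

  0-simplices (6): [1], [2], [3], [4], [5], [6]
  1-simplices (12): [1,2], [1,3], [1,4], [1,5], [1,6], [2,4], [2,5], [2,6], [3,5], [3,6], [4,5], [5,6]
  2-simplices (6): [1,2,6], [1,3,5], [1,3,6], [1,4,5], [2,4,5], [2,5,6]

so the chain groups are C_0 ≅ Z^6, C_1 ≅ Z^12, C_2 ≅ Z^6.

Boundary ∂_1: C_1 → C_0 maps an edge to its endpoints' difference, ∂[p,q] = q − p.
This gives a 6×12 integer matrix of rank 5; reducing to Smith normal form yields diagonal entries (1,1,1,1,1).

The boundary map ∂_2: C_2 → C_1 acts by ∂[p,q,r] = [q,r] − [p,r] + [p,q]. For instance
  ∂[2,4,5] = [4,5] − [2,5] + [2,4],
  ∂[1,3,6] = [3,6] − [1,6] + [1,3].
As a 12×6 matrix over Z this has rank 6, with invariant factors (1,1,1,1,1,1).

Reading off H_k = ker ∂_k / im ∂_{k+1}:

  H_0: rank C_0 − rank ∂_1 = 6 − 5 = 1, and the invariant factors of ∂_1 are all 1, so H_0 = Z.
  H_1: rank ker ∂_1 − rank ∂_2 = (12 − 5) − 6 = 1, and the invariant factors of ∂_2 are all 1, so H_1 = Z.
  H_2: rank ker ∂_2 − rank ∂_3 = (6 − 6) − 0 = 0, and there is no ∂_3, so H_2 = 0.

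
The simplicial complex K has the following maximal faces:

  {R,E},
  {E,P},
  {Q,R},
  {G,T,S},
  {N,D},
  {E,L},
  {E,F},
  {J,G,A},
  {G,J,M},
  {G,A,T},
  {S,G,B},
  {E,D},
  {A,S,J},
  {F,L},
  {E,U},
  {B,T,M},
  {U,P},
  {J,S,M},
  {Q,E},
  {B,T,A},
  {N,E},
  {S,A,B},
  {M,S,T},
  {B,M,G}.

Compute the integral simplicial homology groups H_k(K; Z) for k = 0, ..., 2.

H_0 = Z^2,  H_1 = Z^4 ⊕ Z/2Z,  H_2 = 0.

Take the total order A < B < D < E < F < G < J < L < M < N < P < Q < R < S < T < U on the vertex set. Then K (dimension 2) consists of the simplices:

  0-simplices (16): A, B, D, E, F, G, J, L, M, N, P, Q, R, S, T, U
  1-simplices (30): AB, AG, AJ, AS, AT, BG, BM, BS, BT, DE, DN, EF, EL, EN, EP, EQ, ER, EU, FL, GJ, GM, GS, GT, JM, JS, MS, MT, PU, QR, ST
  2-simplices (12): ABS, ABT, AGJ, AGT, AJS, BGM, BGS, BMT, GJM, GST, JMS, MST

so the chain groups are C_0 ≅ Z^16, C_1 ≅ Z^30, C_2 ≅ Z^12.

Boundary ∂_1: C_1 → C_0 is given by ∂[p,q] = [q] − [p].
This gives a 16×30 integer matrix of rank 14; reducing to Smith normal form yields diagonal entries (1,1,1,1,1,1,1,1,1,1,1,1,1,1).

The boundary map ∂_2: C_2 → C_1 maps a triangle to the signed sum of its edges. For instance
  ∂AGT = GT − AT + AG,
  ∂JMS = MS − JS + JM.
As a 30×12 matrix over Z this has rank 12, with invariant factors (1,1,1,1,1,1,1,1,1,1,1,2).

Now H_k = ker ∂_k / im ∂_{k+1}, so:

  H_0: rank C_0 − rank ∂_1 = 16 − 14 = 2, and the invariant factors of ∂_1 are all 1, so H_0 = Z^2.
  H_1: rank ker ∂_1 − rank ∂_2 = (30 − 14) − 12 = 4, and ∂_2 has invariant factor 2 > 1, so H_1 = Z^4 ⊕ Z/2Z.
  H_2: rank ker ∂_2 − rank ∂_3 = (12 − 12) − 0 = 0, and there is no ∂_3, so H_2 = 0.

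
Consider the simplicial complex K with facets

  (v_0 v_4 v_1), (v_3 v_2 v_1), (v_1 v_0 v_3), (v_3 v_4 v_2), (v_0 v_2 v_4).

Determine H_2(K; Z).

Order the vertices as v_0 < v_1 < v_2 < v_3 < v_4. Listing each simplex with vertices in this order, K has dimension 2 with simplices:

  0-simplices (5): [v_0], [v_1], [v_2], [v_3], [v_4]
  1-simplices (10): [v_0,v_1], [v_0,v_2], [v_0,v_3], [v_0,v_4], [v_1,v_2], [v_1,v_3], [v_1,v_4], [v_2,v_3], [v_2,v_4], [v_3,v_4]
  2-simplices (5): [v_0,v_1,v_3], [v_0,v_1,v_4], [v_0,v_2,v_4], [v_1,v_2,v_3], [v_2,v_3,v_4]

Hence C_0 ≅ Z^5, C_1 ≅ Z^10, C_2 ≅ Z^5.

The boundary map ∂_1: C_1 → C_0 maps an edge to its endpoints' difference, ∂[p,q] = q − p.
As a 5×10 matrix over Z this has rank 4, with invariant factors (1,1,1,1).

Boundary ∂_2: C_2 → C_1 sends each 2-simplex [p,q,r] to [q,r] − [p,r] + [p,q]. For instance
  ∂[v_0,v_1,v_3] = [v_1,v_3] − [v_0,v_3] + [v_0,v_1],
  ∂[v_0,v_1,v_4] = [v_1,v_4] − [v_0,v_4] + [v_0,v_1].
As a 10×5 matrix over Z this has rank 5, with invariant factors (1,1,1,1,1).

From H_k ≅ ker(∂_k) / im(∂_{k+1}) we obtain:

  H_2: rank ker ∂_2 − rank ∂_3 = (5 − 5) − 0 = 0, and there is no ∂_3, so H_2 ≅ 0.

(K is a triangulation of the Möbius band.)

H_2 ≅ 0.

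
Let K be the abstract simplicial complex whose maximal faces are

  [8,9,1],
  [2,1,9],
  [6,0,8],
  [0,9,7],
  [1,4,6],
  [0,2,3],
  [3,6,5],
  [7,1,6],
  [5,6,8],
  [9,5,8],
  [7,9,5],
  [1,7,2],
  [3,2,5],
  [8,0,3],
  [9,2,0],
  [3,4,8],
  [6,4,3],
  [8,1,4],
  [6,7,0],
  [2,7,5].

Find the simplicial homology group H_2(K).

H_2 ≅ 0.

K has 10 vertices, 30 edges, 20 triangles.
rank ∂_2 = 20, rank ∂_3 = 0 ⇒ b_2 = 20 − 20 − 0 = 0. So H_2 = 0.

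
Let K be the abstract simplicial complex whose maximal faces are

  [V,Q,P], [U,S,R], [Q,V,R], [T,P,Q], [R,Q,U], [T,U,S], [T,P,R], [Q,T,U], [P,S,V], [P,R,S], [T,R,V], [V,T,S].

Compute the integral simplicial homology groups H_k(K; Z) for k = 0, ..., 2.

H_0 ≅ Z,  H_1 ≅ Z/2Z,  H_2 = 0.

Fix the vertex order P < Q < R < S < T < U < V and write every simplex with vertices in increasing order. Then dim K = 2 and the simplices of K are:

  0-simplices (7): P, Q, R, S, T, U, V
  1-simplices (18): PQ, PR, PS, PT, PV, QR, QT, QU, QV, RS, RT, RU, RV, ST, SU, SV, TU, TV
  2-simplices (12): PQT, PQV, PRS, PRT, PSV, QRU, QRV, QTU, RSU, RTV, STU, STV

giving chain groups C_0 ≅ Z^7, C_1 ≅ Z^18, C_2 ≅ Z^12.

Boundary ∂_1: C_1 → C_0 is given by ∂[p,q] = [q] − [p]. For instance
  ∂PS = S − P.
The resulting 7×18 matrix has rank 6, and its Smith normal form has invariant factors (1,1,1,1,1,1).

The boundary map ∂_2: C_2 → C_1 acts by ∂[p,q,r] = [q,r] − [p,r] + [p,q]. For instance
  ∂PRT = RT − PT + PR,
  ∂STU = TU − SU + ST.
The resulting 18×12 matrix has rank 12, and its Smith normal form has invariant factors (1,1,1,1,1,1,1,1,1,1,1,2).

From H_k ≅ ker(∂_k) / im(∂_{k+1}) we obtain:

  H_0: rank C_0 − rank ∂_1 = 7 − 6 = 1, and the invariant factors of ∂_1 are all 1, so H_0 ≅ Z.
  H_1: rank ker ∂_1 − rank ∂_2 = (18 − 6) − 12 = 0, and ∂_2 has invariant factor 2 > 1, so H_1 ≅ Z/2Z.
  H_2: rank ker ∂_2 − rank ∂_3 = (12 − 12) − 0 = 0, and there is no ∂_3, so H_2 ≅ 0.

As a check, the Euler characteristic is 7 − 18 + 12 = 1, which agrees with 1 − 0 + 0 = 1.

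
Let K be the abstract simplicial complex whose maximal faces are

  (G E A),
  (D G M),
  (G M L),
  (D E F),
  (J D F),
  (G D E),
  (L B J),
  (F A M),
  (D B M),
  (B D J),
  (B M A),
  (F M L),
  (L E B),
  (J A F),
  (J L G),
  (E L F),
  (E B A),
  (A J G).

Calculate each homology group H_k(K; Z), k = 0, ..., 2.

Order the vertices as A < B < D < E < F < G < J < L < M. Listing each simplex with vertices in this order, K has dimension 2 with simplices:

  0-simplices (9): A, B, D, E, F, G, J, L, M
  1-simplices (27): AB, AE, AF, AG, AJ, AM, BD, BE, BJ, BL, BM, DE, DF, DG, DJ, DM, EF, EG, EL, FJ, FL, FM, GJ, GL, GM, JL, LM
  2-simplices (18): ABE, ABM, AEG, AFJ, AFM, AGJ, BDJ, BDM, BEL, BJL, DEF, DEG, DFJ, DGM, EFL, FLM, GJL, GLM

so the chain groups are C_0 ≅ Z^9, C_1 ≅ Z^27, C_2 ≅ Z^18.

Boundary ∂_1: C_1 → C_0 maps an edge to its endpoints' difference, ∂[p,q] = q − p.
As a 9×27 matrix over Z this has rank 8, with invariant factors (1,1,1,1,1,1,1,1).

The boundary map ∂_2: C_2 → C_1 maps a triangle to the signed sum of its edges. For instance
  ∂ABE = BE − AE + AB,
  ∂FLM = LM − FM + FL.
As a 27×18 matrix over Z this has rank 17, with invariant factors (1,1,1,1,1,1,1,1,1,1,1,1,1,1,1,1,1).

Reading off H_k = ker ∂_k / im ∂_{k+1}:

  H_0: rank C_0 − rank ∂_1 = 9 − 8 = 1, and the invariant factors of ∂_1 are all 1, so H_0 ≅ Z.
  H_1: rank ker ∂_1 − rank ∂_2 = (27 − 8) − 17 = 2, and the invariant factors of ∂_2 are all 1, so H_1 ≅ Z^2.
  H_2: rank ker ∂_2 − rank ∂_3 = (18 − 17) − 0 = 1, and there is no ∂_3, so H_2 ≅ Z.

(K is a triangulation of the torus T^2.)

H_0 ≅ Z,  H_1 ≅ Z^2,  H_2 ≅ Z.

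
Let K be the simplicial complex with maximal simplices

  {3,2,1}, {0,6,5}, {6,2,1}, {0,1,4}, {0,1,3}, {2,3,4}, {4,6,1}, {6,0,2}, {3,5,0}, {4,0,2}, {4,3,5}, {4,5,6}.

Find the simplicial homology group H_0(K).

H_0 = Z.

We work with the vertex ordering 0 < 1 < 2 < 3 < 4 < 5 < 6. The simplices of K, each written with vertices in increasing order, are:

  0-simplices (7): [0], [1], [2], [3], [4], [5], [6]
  1-simplices (18): [0,1], [0,2], [0,3], [0,4], [0,5], [0,6], [1,2], [1,3], [1,4], [1,6], [2,3], [2,4], [2,6], [3,4], [3,5], [4,5], [4,6], [5,6]
  2-simplices (12): [0,1,3], [0,1,4], [0,2,4], [0,2,6], [0,3,5], [0,5,6], [1,2,3], [1,2,6], [1,4,6], [2,3,4], [3,4,5], [4,5,6]

so the chain groups are C_0 ≅ Z^7, C_1 ≅ Z^18, C_2 ≅ Z^12.

∂_1: C_1 → C_0 is given by ∂[p,q] = [q] − [p].
As a 7×18 matrix over Z this has rank 6, with invariant factors (1,1,1,1,1,1).

∂_2: C_2 → C_1 acts by ∂[p,q,r] = [q,r] − [p,r] + [p,q]. For instance
  ∂[1,2,3] = [2,3] − [1,3] + [1,2],
  ∂[2,3,4] = [3,4] − [2,4] + [2,3].
As a 18×12 matrix over Z this has rank 12, with invariant factors (1,1,1,1,1,1,1,1,1,1,1,2).

Computing H_k = (kernel of ∂_k) / (image of ∂_{k+1}):

  H_0: rank C_0 − rank ∂_1 = 7 − 6 = 1, and the invariant factors of ∂_1 are all 1, so H_0 ≅ Z.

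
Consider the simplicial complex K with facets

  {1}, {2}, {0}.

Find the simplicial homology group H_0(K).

H_0 = Z^3.

Order the vertices as 0 < 1 < 2. Listing each simplex with vertices in this order, K has dimension 0 with simplices:

  0-simplices (3): [0], [1], [2]

giving chain groups C_0 ≅ Z^3.

From H_k ≅ ker(∂_k) / im(∂_{k+1}) we obtain:

  H_0: rank C_0 − rank ∂_1 = 3 − 0 = 3, and there is no ∂_1, so H_0 = Z^3.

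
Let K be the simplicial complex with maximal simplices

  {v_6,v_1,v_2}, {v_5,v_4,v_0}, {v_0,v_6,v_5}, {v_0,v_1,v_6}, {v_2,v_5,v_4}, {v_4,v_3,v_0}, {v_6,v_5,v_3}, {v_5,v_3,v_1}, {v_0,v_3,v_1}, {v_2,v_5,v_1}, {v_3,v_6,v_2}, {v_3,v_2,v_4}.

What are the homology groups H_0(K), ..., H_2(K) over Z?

Take the total order v_0 < v_1 < v_2 < v_3 < v_4 < v_5 < v_6 on the vertex set. Then K (dimension 2) consists of the simplices:

  0-simplices (7): [v_0], [v_1], [v_2], [v_3], [v_4], [v_5], [v_6]
  1-simplices (18): (18 of them)
  2-simplices (12): (12 of them)

giving chain groups C_0 ≅ Z^7, C_1 ≅ Z^18, C_2 ≅ Z^12.

Boundary ∂_1: C_1 → C_0 maps an edge to its endpoints' difference, ∂[p,q] = q − p. For instance
  ∂[v_0,v_5] = [v_5] − [v_0].
This gives a 7×18 integer matrix of rank 6; reducing to Smith normal form yields diagonal entries (1,1,1,1,1,1).

The boundary map ∂_2: C_2 → C_1 acts by ∂[p,q,r] = [q,r] − [p,r] + [p,q]. For instance
  ∂[v_1,v_2,v_6] = [v_2,v_6] − [v_1,v_6] + [v_1,v_2],
  ∂[v_2,v_3,v_6] = [v_3,v_6] − [v_2,v_6] + [v_2,v_3].
As a 18×12 matrix over Z this has rank 12, with invariant factors (1,1,1,1,1,1,1,1,1,1,1,2).

Now H_k = ker ∂_k / im ∂_{k+1}, so:

  H_0: rank C_0 − rank ∂_1 = 7 − 6 = 1, and the invariant factors of ∂_1 are all 1, so H_0 = Z.
  H_1: rank ker ∂_1 − rank ∂_2 = (18 − 6) − 12 = 0, and ∂_2 has invariant factor 2 > 1, so H_1 = Z/2.
  H_2: rank ker ∂_2 − rank ∂_3 = (12 − 12) − 0 = 0, and there is no ∂_3, so H_2 = 0.

As a check, the Euler characteristic is 7 − 18 + 12 = 1, which agrees with 1 − 0 + 0 = 1.

H_0 = Z,  H_1 = Z/2,  H_2 = 0.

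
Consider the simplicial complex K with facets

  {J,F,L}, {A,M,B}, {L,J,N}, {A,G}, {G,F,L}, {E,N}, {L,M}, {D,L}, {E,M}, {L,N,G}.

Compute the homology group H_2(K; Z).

H_2 ≅ 0.

Fix the vertex order A < B < D < E < F < G < J < L < M < N and write every simplex with vertices in increasing order. Then dim K = 2 and the simplices of K are:

  0-simplices (10): A, B, D, E, F, G, J, L, M, N
  1-simplices (16): AB, AG, AM, BM, DL, EM, EN, FG, FJ, FL, GL, GN, JL, JN, LM, LN
  2-simplices (5): ABM, FGL, FJL, GLN, JLN

Hence C_0 ≅ Z^10, C_1 ≅ Z^16, C_2 ≅ Z^5.

∂_1: C_1 → C_0 maps an edge to its endpoints' difference, ∂[p,q] = q − p. For instance
  ∂GN = N − G.
As a 10×16 matrix over Z this has rank 9, with invariant factors (1,1,1,1,1,1,1,1,1).

∂_2: C_2 → C_1 acts by ∂[p,q,r] = [q,r] − [p,r] + [p,q]. For instance
  ∂FJL = JL − FL + FJ,
  ∂JLN = LN − JN + JL.
The resulting 16×5 matrix has rank 5, and its Smith normal form has invariant factors (1,1,1,1,1).

Now H_k = ker ∂_k / im ∂_{k+1}, so:

  H_2: rank ker ∂_2 − rank ∂_3 = (5 − 5) − 0 = 0, and there is no ∂_3, so H_2 ≅ 0.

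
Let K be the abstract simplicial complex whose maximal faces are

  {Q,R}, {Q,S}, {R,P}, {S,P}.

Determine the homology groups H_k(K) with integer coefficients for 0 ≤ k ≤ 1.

Take the total order P < Q < R < S on the vertex set. Then K (dimension 1) consists of the simplices:

  0-simplices (4): P, Q, R, S
  1-simplices (4): PR, PS, QR, QS

Hence C_0 ≅ Z^4, C_1 ≅ Z^4.

Boundary ∂_1: C_1 → C_0 is given by ∂[p,q] = [q] − [p].
The 4×4 boundary matrix has rank 3 and Smith normal form diag(1,1,1).

Computing H_k = (kernel of ∂_k) / (image of ∂_{k+1}):

  H_0: rank C_0 − rank ∂_1 = 4 − 3 = 1, and the invariant factors of ∂_1 are all 1, so H_0 ≅ Z.
  H_1: rank ker ∂_1 − rank ∂_2 = (4 − 3) − 0 = 1, and there is no ∂_2, so H_1 ≅ Z.

As a check, the Euler characteristic is 4 − 4 = 0, which agrees with 1 − 1 = 0.

H_0 = Z,  H_1 = Z.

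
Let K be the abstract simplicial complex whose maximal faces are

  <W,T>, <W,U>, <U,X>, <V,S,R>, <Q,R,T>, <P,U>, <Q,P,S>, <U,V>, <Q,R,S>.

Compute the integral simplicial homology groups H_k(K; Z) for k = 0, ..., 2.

Order the vertices as P < Q < R < S < T < U < V < W < X. Listing each simplex with vertices in this order, K has dimension 2 with simplices:

  0-simplices (9): P, Q, R, S, T, U, V, W, X
  1-simplices (14): PQ, PS, PU, QR, QS, QT, RS, RT, RV, SV, TW, UV, UW, UX
  2-simplices (4): PQS, QRS, QRT, RSV

Hence C_0 ≅ Z^9, C_1 ≅ Z^14, C_2 ≅ Z^4.

∂_1: C_1 → C_0 maps an edge to its endpoints' difference, ∂[p,q] = q − p.
This gives a 9×14 integer matrix of rank 8; reducing to Smith normal form yields diagonal entries (1,1,1,1,1,1,1,1).

The boundary map ∂_2: C_2 → C_1 sends each 2-simplex [p,q,r] to [q,r] − [p,r] + [p,q]. For instance
  ∂RSV = SV − RV + RS,
  ∂QRT = RT − QT + QR.
This gives a 14×4 integer matrix of rank 4; reducing to Smith normal form yields diagonal entries (1,1,1,1).

Computing H_k = (kernel of ∂_k) / (image of ∂_{k+1}):

  H_0: rank C_0 − rank ∂_1 = 9 − 8 = 1, and the invariant factors of ∂_1 are all 1, so H_0 = Z.
  H_1: rank ker ∂_1 − rank ∂_2 = (14 − 8) − 4 = 2, and the invariant factors of ∂_2 are all 1, so H_1 = Z^2.
  H_2: rank ker ∂_2 − rank ∂_3 = (4 − 4) − 0 = 0, and there is no ∂_3, so H_2 = 0.

H_0 = Z,  H_1 = Z^2,  H_2 = 0.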